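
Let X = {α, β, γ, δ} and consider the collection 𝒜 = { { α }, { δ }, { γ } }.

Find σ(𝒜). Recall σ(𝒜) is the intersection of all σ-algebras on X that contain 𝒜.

|σ(𝒜)| = 16.  σ(𝒜) = { {}, { α }, { β }, { γ }, { δ }, { α, β }, { α, γ }, { α, δ }, { β, γ }, { β, δ }, { γ, δ }, { α, β, γ }, { α, β, δ }, { α, γ, δ }, { β, γ, δ }, X }

Working:
Initial family (5 sets): { {}, { α }, { γ }, { δ }, X }.
Iteration 1: +6 →
  { α, γ }  = { γ } ∪ { α }
  { α, δ }  = { δ } ∪ { α }
  { γ, δ }  = { γ } ∪ { δ }
  { α, β, γ }  = complement { δ }
  { α, β, δ }  = complement { γ }
  { β, γ, δ }  = complement { α }
  [11 total]
Iteration 2. New:
  { α, β }  = complement { γ, δ }
  { β, γ }  = complement { α, δ }
  { β, δ }  = complement { α, γ }
  { α, γ, δ }  = { γ, δ } ∪ { α, δ }
  [15 total]
Iteration 3. New:
  { β }  = complement { α, γ, δ }
  [16 total]
Iteration 4: no new sets; the family is a σ-algebra.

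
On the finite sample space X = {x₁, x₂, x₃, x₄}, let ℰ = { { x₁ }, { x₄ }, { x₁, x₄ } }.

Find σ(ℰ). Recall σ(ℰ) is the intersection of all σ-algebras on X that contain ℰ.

Answer: σ(ℰ) = { ∅, { x₁ }, { x₄ }, { x₁, x₄ }, { x₂, x₃ }, { x₁, x₂, x₃ }, { x₂, x₃, x₄ }, X }

Check:
Start: ℰ ∪ {∅, X} = { ∅, { x₁ }, { x₄ }, { x₁, x₄ }, X }.
Iteration 1 adds 3:
  { x₂, x₃ }  = X∖{ x₁, x₄ }
  { x₁, x₂, x₃ }  = X∖{ x₄ }
  { x₂, x₃, x₄ }  = X∖{ x₁ }
  (now 8)
Iteration 2: stable.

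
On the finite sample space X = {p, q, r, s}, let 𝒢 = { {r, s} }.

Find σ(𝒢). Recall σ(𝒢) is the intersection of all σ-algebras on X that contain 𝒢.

Initial family (3 sets): { ∅, {r, s}, X }.
Iteration 1 adds 1:
  {p, q}  = X∖{r, s}
Iteration 2: already closed under ᶜ and ∪.

Therefore σ(𝒢) = { ∅, {p, q}, {r, s}, X } (|σ(𝒢)| = 4).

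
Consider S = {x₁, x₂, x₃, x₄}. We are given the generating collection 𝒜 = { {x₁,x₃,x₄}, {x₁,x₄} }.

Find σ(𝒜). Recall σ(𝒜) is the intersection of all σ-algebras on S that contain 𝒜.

Initial family (4 sets): { {}, {x₁,x₄}, {x₁,x₃,x₄}, S }.
Iteration 1: 2 new —
  {x₂}  = complement {x₁,x₃,x₄}
  {x₂,x₃}  = complement {x₁,x₄}
  — 6 sets.
Iteration 2 (1 new):
  {x₁,x₂,x₄}  = {x₁,x₄} ∪ {x₂}
  — 7 sets.
Iteration 3. New:
  {x₃}  = complement {x₁,x₂,x₄}
  — 8 sets.
Iteration 4: closed — nothing new.

|σ(𝒜)| = 8.  σ(𝒜) = { {}, {x₂}, {x₃}, {x₁,x₄}, {x₂,x₃}, {x₁,x₂,x₄}, {x₁,x₃,x₄}, S }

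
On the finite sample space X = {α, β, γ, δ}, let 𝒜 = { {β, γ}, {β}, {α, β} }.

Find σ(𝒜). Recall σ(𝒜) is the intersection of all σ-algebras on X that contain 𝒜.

σ(𝒜) = { {}, {α}, {β}, {γ}, {δ}, {α, β}, {α, γ}, {α, δ}, {β, γ}, {β, δ}, {γ, δ}, {α, β, γ}, {α, β, δ}, {α, γ, δ}, {β, γ, δ}, X }

Trace:
Begin from { {}, {β}, {α, β}, {β, γ}, X } (that is, 𝒜 plus ∅ and X).
Pass 1 adds 4:
  {α, δ}  = complement {β, γ}
  {γ, δ}  = complement {α, β}
  {α, β, γ}  = {β, γ} ∪ {α, β}
  {α, γ, δ}  = complement {β}
  [9 total]
Pass 2 adds 3:
  {δ}  = complement {α, β, γ}
  {α, β, δ}  = {α, β} ∪ {α, δ}
  {β, γ, δ}  = {γ, δ} ∪ {β}
  [12 total]
Pass 3 (3 new):
  {α}  = complement {β, γ, δ}
  {γ}  = complement {α, β, δ}
  {β, δ}  = {δ} ∪ {β}
  [15 total]
Pass 4. New:
  {α, γ}  = complement {β, δ}
  [16 total]
Pass 5: already closed under ᶜ and ∪.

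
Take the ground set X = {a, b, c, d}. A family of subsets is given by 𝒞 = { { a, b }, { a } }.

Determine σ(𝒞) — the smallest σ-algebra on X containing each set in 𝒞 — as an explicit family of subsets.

Start: 𝒞 ∪ {∅, X} = { {}, { a }, { a, b }, X }.
Step 1. New:
  { c, d }  = X∖{ a, b }
  { b, c, d }  = X∖{ a }
  [6 total]
Step 2 adds 1:
  { a, c, d }  = { c, d } ∪ { a }
  [7 total]
Step 3: +1 →
  { b }  = X∖{ a, c, d }
  [8 total]
Step 4 adds nothing — fixpoint reached.

Therefore σ(𝒞) = { {}, { a }, { b }, { a, b }, { c, d }, { a, c, d }, { b, c, d }, X } (|σ(𝒞)| = 8).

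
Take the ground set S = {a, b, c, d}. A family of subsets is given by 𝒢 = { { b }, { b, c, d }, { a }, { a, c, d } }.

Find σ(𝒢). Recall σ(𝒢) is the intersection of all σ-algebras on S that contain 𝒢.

Take S₀ = 𝒢 ∪ {∅, S} = { {}, { a }, { b }, { a, c, d }, { b, c, d }, S }.
Round 1 (1 new):
  { a, b }  = { b } ∪ { a }
  [7 total]
Round 2 (1 new):
  { c, d }  = { a, b }ᶜ
  [8 total]
Round 3: no new sets; the family is a σ-algebra.

|σ(𝒢)| = 8.  σ(𝒢) = { {}, { a }, { b }, { a, b }, { c, d }, { a, c, d }, { b, c, d }, S }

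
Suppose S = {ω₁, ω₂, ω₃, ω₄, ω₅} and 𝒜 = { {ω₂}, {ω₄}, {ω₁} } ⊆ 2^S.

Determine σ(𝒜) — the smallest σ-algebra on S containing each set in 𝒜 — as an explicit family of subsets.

σ(𝒜) = { {}, {ω₁}, {ω₂}, {ω₄}, {ω₁,ω₂}, {ω₁,ω₄}, {ω₂,ω₄}, {ω₃,ω₅}, {ω₁,ω₂,ω₄}, {ω₁,ω₃,ω₅}, {ω₂,ω₃,ω₅}, {ω₃,ω₄,ω₅}, {ω₁,ω₂,ω₃,ω₅}, {ω₁,ω₃,ω₄,ω₅}, {ω₂,ω₃,ω₄,ω₅}, S }

Check:
Start: 𝒜 ∪ {∅, S} = { {}, {ω₁}, {ω₂}, {ω₄}, S }.
Step 1 adds 6:
  {ω₁,ω₂}  = {ω₂} ∪ {ω₁}
  {ω₁,ω₄}  = {ω₄} ∪ {ω₁}
  {ω₂,ω₄}  = {ω₄} ∪ {ω₂}
  {ω₁,ω₂,ω₃,ω₅}  = S∖{ω₄}
  {ω₁,ω₃,ω₄,ω₅}  = S∖{ω₂}
  {ω₂,ω₃,ω₄,ω₅}  = S∖{ω₁}
  |family| = 11
Step 2 adds 4:
  {ω₁,ω₂,ω₄}  = {ω₁,ω₂} ∪ {ω₁,ω₄}
  {ω₁,ω₃,ω₅}  = S∖{ω₂,ω₄}
  {ω₂,ω₃,ω₅}  = S∖{ω₁,ω₄}
  {ω₃,ω₄,ω₅}  = S∖{ω₁,ω₂}
  |family| = 15
Step 3 (1 new):
  {ω₃,ω₅}  = S∖{ω₁,ω₂,ω₄}
  |family| = 16
Step 4: stable.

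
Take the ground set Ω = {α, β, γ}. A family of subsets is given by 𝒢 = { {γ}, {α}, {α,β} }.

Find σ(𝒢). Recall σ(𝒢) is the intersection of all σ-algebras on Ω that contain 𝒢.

Answer: σ(𝒢) = { ∅, {α}, {β}, {γ}, {α,β}, {α,γ}, {β,γ}, Ω }

Trace:
Initial family (5 sets): { ∅, {α}, {γ}, {α,β}, Ω }.
Pass 1: 2 new —
  {α,γ}  = {γ} ∪ {α}
  {β,γ}  = ᶜ of {α}
  |family| = 7
Pass 2: 1 new —
  {β}  = ᶜ of {α,γ}
  |family| = 8
Pass 3: stable.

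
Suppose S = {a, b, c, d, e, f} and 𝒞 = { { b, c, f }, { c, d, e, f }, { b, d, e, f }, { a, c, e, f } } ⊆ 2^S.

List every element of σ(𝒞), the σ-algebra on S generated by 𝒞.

Take S₀ = 𝒞 ∪ {∅, S} = { ∅, { b, c, f }, { a, c, e, f }, { b, d, e, f }, { c, d, e, f }, S }.
Iteration 1 (7 new):
  { a, b }  = ᶜ of { c, d, e, f }
  { a, c }  = ᶜ of { b, d, e, f }
  { b, d }  = ᶜ of { a, c, e, f }
  { a, d, e }  = ᶜ of { b, c, f }
  { a, b, c, e, f }  = { a, c, e, f } ∪ { b, c, f }
  { a, c, d, e, f }  = { a, c, e, f } ∪ { c, d, e, f }
  { b, c, d, e, f }  = { b, d, e, f } ∪ { c, d, e, f }
  [13 total]
Iteration 2 adds 11:
  { a }  = ᶜ of { b, c, d, e, f }
  { b }  = ᶜ of { a, c, d, e, f }
  { d }  = ᶜ of { a, b, c, e, f }
  { a, b, c }  = { a, b } ∪ { a, c }
  { a, b, d }  = { a, b } ∪ { b, d }
  { a, b, c, d }  = { a, c } ∪ { b, d }
  { a, b, c, f }  = { a, b } ∪ { b, c, f }
  { a, b, d, e }  = { a, d, e } ∪ { a, b }
  { a, c, d, e }  = { a, d, e } ∪ { a, c }
  { b, c, d, f }  = { b, c, f } ∪ { b, d }
  { a, b, d, e, f }  = { a, d, e } ∪ { b, d, e, f }
  [24 total]
Iteration 3 adds 12:
  { c }  = ᶜ of { a, b, d, e, f }
  { a, d }  = { d } ∪ { a }
  { a, e }  = ᶜ of { b, c, d, f }
  { b, f }  = ᶜ of { a, c, d, e }
  { c, f }  = ᶜ of { a, b, d, e }
  { d, e }  = ᶜ of { a, b, c, f }
  { e, f }  = ᶜ of { a, b, c, d }
  { a, c, d }  = { a, c } ∪ { d }
  { c, e, f }  = ᶜ of { a, b, d }
  { d, e, f }  = ᶜ of { a, b, c }
  { a, b, c, d, e }  = { b } ∪ { a, c, d, e }
  { a, b, c, d, f }  = { a, c } ∪ { b, c, d, f }
  [36 total]
Iteration 4: 21 new —
  { e }  = ᶜ of { a, b, c, d, f }
  { f }  = ᶜ of { a, b, c, d, e }
  { b, c }  = { b } ∪ { c }
  { c, d }  = { c } ∪ { d }
  { a, b, e }  = { a, b } ∪ { a, e }
  { a, b, f }  = { a, b } ∪ { b, f }
  { a, c, e }  = { c } ∪ { a, e }
  { a, c, f }  = { a } ∪ { c, f }
  { a, e, f }  = { e, f } ∪ { a }
  { b, c, d }  = { c } ∪ { b, d }
  { b, d, e }  = { b } ∪ { d, e }
  { b, d, f }  = { b, f } ∪ { d }
  { b, e, f }  = ᶜ of { a, c, d }
  { c, d, e }  = { d, e } ∪ { c }
  { c, d, f }  = { c, f } ∪ { d }
  { a, b, c, e }  = { a, b, c } ∪ { a, e }
  { a, b, d, f }  = { b, f } ∪ { a, b, d }
  { a, b, e, f }  = { e, f } ∪ { a, b }
  { a, c, d, f }  = { a, c, d } ∪ { c, f }
  { a, d, e, f }  = { a, d, e } ∪ { e, f }
  { b, c, e, f }  = ᶜ of { a, d }
  [57 total]
Iteration 5: 7 new —
  { a, f }  = { f } ∪ { a }
  { b, e }  = ᶜ of { a, c, d, f }
  { c, e }  = ᶜ of { a, b, d, f }
  { d, f }  = ᶜ of { a, b, c, e }
  { a, d, f }  = { a, d } ∪ { f }
  { b, c, e }  = { e } ∪ { b, c }
  { b, c, d, e }  = { c, d, e } ∪ { b }
  [64 total]
Iteration 6: stable.

Hence σ(𝒞) has 64 members: { ∅, { a }, { b }, { c }, { d }, { e }, { f }, { a, b }, { a, c }, { a, d }, { a, e }, { a, f }, { b, c }, { b, d }, { b, e }, { b, f }, { c, d }, { c, e }, { c, f }, { d, e }, { d, f }, { e, f }, { a, b, c }, { a, b, d }, { a, b, e }, { a, b, f }, { a, c, d }, { a, c, e }, { a, c, f }, { a, d, e }, { a, d, f }, { a, e, f }, { b, c, d }, { b, c, e }, { b, c, f }, { b, d, e }, { b, d, f }, { b, e, f }, { c, d, e }, { c, d, f }, { c, e, f }, { d, e, f }, { a, b, c, d }, { a, b, c, e }, { a, b, c, f }, { a, b, d, e }, { a, b, d, f }, { a, b, e, f }, { a, c, d, e }, { a, c, d, f }, { a, c, e, f }, { a, d, e, f }, { b, c, d, e }, { b, c, d, f }, { b, c, e, f }, { b, d, e, f }, { c, d, e, f }, { a, b, c, d, e }, { a, b, c, d, f }, { a, b, c, e, f }, { a, b, d, e, f }, { a, c, d, e, f }, { b, c, d, e, f }, S }.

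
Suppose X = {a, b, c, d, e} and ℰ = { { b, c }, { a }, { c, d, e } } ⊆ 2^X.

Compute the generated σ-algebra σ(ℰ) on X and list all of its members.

Begin from { ∅, { a }, { b, c }, { c, d, e }, X } (that is, ℰ plus ∅ and X).
Iteration 1 (5 new):
  { a, b }  = complement { c, d, e }
  { a, b, c }  = { b, c } ∪ { a }
  { a, d, e }  = complement { b, c }
  { a, c, d, e }  = { c, d, e } ∪ { a }
  { b, c, d, e }  = complement { a }
  [10 total]
Iteration 2. New:
  { b }  = complement { a, c, d, e }
  { d, e }  = complement { a, b, c }
  { a, b, d, e }  = { a, d, e } ∪ { a, b }
  [13 total]
Iteration 3. New:
  { c }  = complement { a, b, d, e }
  { b, d, e }  = { d, e } ∪ { b }
  [15 total]
Iteration 4: 1 new —
  { a, c }  = complement { b, d, e }
  [16 total]
After Iteration 5 the family is unchanged; done.

Therefore σ(ℰ) = { ∅, { a }, { b }, { c }, { a, b }, { a, c }, { b, c }, { d, e }, { a, b, c }, { a, d, e }, { b, d, e }, { c, d, e }, { a, b, d, e }, { a, c, d, e }, { b, c, d, e }, X } (|σ(ℰ)| = 16).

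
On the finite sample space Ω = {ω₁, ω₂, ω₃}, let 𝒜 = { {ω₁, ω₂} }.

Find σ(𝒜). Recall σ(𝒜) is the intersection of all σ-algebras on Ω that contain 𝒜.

Answer: σ(𝒜) = { {}, {ω₃}, {ω₁, ω₂}, Ω }

Derivation:
Seed the family with 𝒜 together with ∅ and Ω: { {}, {ω₁, ω₂}, Ω }.
Round 1 adds 1:
  {ω₃}  = Ω∖{ω₁, ω₂}
  |family| = 4
Round 2: stable.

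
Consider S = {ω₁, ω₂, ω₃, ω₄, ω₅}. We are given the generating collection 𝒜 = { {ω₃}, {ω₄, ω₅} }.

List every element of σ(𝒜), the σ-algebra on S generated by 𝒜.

Begin from { {}, {ω₃}, {ω₄, ω₅}, S } (that is, 𝒜 plus ∅ and S).
Iteration 1: 3 new —
  {ω₁, ω₂, ω₃}  = {ω₄, ω₅}ᶜ
  {ω₃, ω₄, ω₅}  = {ω₃} ∪ {ω₄, ω₅}
  {ω₁, ω₂, ω₄, ω₅}  = {ω₃}ᶜ
  |family| = 7
Iteration 2 adds 1:
  {ω₁, ω₂}  = {ω₃, ω₄, ω₅}ᶜ
  |family| = 8
Iteration 3: stable.

Hence σ(𝒜) has 8 members: { {}, {ω₃}, {ω₁, ω₂}, {ω₄, ω₅}, {ω₁, ω₂, ω₃}, {ω₃, ω₄, ω₅}, {ω₁, ω₂, ω₄, ω₅}, S }.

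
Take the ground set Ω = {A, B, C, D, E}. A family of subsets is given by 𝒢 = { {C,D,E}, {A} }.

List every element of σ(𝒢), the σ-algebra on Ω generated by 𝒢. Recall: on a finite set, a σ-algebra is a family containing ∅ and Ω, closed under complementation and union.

Begin from { {}, {A}, {C,D,E}, Ω } (that is, 𝒢 plus ∅ and Ω).
Iteration 1 (3 new):
  {A,B}  = ᶜ of {C,D,E}
  {A,C,D,E}  = {A} ∪ {C,D,E}
  {B,C,D,E}  = ᶜ of {A}
Iteration 2 adds 1:
  {B}  = ᶜ of {A,C,D,E}
Iteration 3 adds nothing — fixpoint reached.

|σ(𝒢)| = 8.  σ(𝒢) = { {}, {A}, {B}, {A,B}, {C,D,E}, {A,C,D,E}, {B,C,D,E}, Ω }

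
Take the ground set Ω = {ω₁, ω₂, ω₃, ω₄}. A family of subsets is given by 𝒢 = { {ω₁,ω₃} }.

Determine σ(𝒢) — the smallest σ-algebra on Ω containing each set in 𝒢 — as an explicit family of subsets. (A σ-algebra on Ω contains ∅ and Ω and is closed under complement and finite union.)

σ(𝒢) (4 sets): { {}, {ω₁,ω₃}, {ω₂,ω₄}, Ω }

Trace:
Initial family (3 sets): { {}, {ω₁,ω₃}, Ω }.
Step 1. New:
  {ω₂,ω₄}  = Ω∖{ω₁,ω₃}
  (now 4)
Step 2: closed — nothing new.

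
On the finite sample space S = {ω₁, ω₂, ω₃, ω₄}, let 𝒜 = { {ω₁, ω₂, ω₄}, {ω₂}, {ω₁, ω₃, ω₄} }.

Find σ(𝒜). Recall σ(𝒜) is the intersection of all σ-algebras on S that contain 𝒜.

|σ(𝒜)| = 8.  σ(𝒜) = { {}, {ω₂}, {ω₃}, {ω₁, ω₄}, {ω₂, ω₃}, {ω₁, ω₂, ω₄}, {ω₁, ω₃, ω₄}, S }

Trace:
Seed the family with 𝒜 together with ∅ and S: { {}, {ω₂}, {ω₁, ω₂, ω₄}, {ω₁, ω₃, ω₄}, S }.
Round 1 (1 new):
  {ω₃}  = S∖{ω₁, ω₂, ω₄}
  — 6 sets.
Round 2 (1 new):
  {ω₂, ω₃}  = {ω₃} ∪ {ω₂}
  — 7 sets.
Round 3: +1 →
  {ω₁, ω₄}  = S∖{ω₂, ω₃}
  — 8 sets.
Round 4: closed — nothing new.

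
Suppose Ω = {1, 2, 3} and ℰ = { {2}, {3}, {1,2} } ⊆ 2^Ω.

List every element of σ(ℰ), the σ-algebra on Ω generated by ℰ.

Seed the family with ℰ together with ∅ and Ω: { {}, {2}, {3}, {1,2}, Ω }.
Round 1 adds 2:
  {1,3}  = complement {2}
  {2,3}  = {3} ∪ {2}
  — 7 sets.
Round 2: 1 new —
  {1}  = complement {2,3}
  — 8 sets.
Round 3: no new sets; the family is a σ-algebra.

|σ(ℰ)| = 8.  σ(ℰ) = { {}, {1}, {2}, {3}, {1,2}, {1,3}, {2,3}, Ω }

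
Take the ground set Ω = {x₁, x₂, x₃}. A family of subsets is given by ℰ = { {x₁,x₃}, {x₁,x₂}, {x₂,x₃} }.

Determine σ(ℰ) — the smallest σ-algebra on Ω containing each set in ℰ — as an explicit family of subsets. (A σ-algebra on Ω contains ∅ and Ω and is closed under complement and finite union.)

Initial family (5 sets): { {}, {x₁,x₂}, {x₁,x₃}, {x₂,x₃}, Ω }.
Round 1: +3 →
  {x₁}  = ᶜ of {x₂,x₃}
  {x₂}  = ᶜ of {x₁,x₃}
  {x₃}  = ᶜ of {x₁,x₂}
  |family| = 8
Round 2: already closed under ᶜ and ∪.

Hence σ(ℰ) has 8 members: { {}, {x₁}, {x₂}, {x₃}, {x₁,x₂}, {x₁,x₃}, {x₂,x₃}, Ω }.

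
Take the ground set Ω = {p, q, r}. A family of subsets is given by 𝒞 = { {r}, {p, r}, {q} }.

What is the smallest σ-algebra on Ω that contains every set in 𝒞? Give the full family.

Start: 𝒞 ∪ {∅, Ω} = { {}, {q}, {r}, {p, r}, Ω }.
Iteration 1 (2 new):
  {p, q}  = {r}ᶜ
  {q, r}  = {r} ∪ {q}
  — 7 sets.
Iteration 2. New:
  {p}  = {q, r}ᶜ
  — 8 sets.
Iteration 3: closed — nothing new.

Hence σ(𝒞) has 8 members: { {}, {p}, {q}, {r}, {p, q}, {p, r}, {q, r}, Ω }.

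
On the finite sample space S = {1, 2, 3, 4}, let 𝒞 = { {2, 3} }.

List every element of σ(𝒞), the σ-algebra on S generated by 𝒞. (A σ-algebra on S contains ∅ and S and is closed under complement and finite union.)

|σ(𝒞)| = 4.  σ(𝒞) = { {}, {1, 4}, {2, 3}, S }

Working:
Start: 𝒞 ∪ {∅, S} = { {}, {2, 3}, S }.
Pass 1 adds 1:
  {1, 4}  = S∖{2, 3}
  (now 4)
Pass 2: stable.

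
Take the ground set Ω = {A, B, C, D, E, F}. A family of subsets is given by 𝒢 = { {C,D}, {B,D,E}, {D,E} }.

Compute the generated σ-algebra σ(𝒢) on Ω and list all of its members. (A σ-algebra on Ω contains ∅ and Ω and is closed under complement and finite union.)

σ(𝒢) (32 sets): { ∅, {B}, {C}, {D}, {E}, {A,F}, {B,C}, {B,D}, {B,E}, {C,D}, {C,E}, {D,E}, {A,B,F}, {A,C,F}, {A,D,F}, {A,E,F}, {B,C,D}, {B,C,E}, {B,D,E}, {C,D,E}, {A,B,C,F}, {A,B,D,F}, {A,B,E,F}, {A,C,D,F}, {A,C,E,F}, {A,D,E,F}, {B,C,D,E}, {A,B,C,D,F}, {A,B,C,E,F}, {A,B,D,E,F}, {A,C,D,E,F}, Ω }

Trace:
Initial family (5 sets): { ∅, {C,D}, {D,E}, {B,D,E}, Ω }.
Step 1: 5 new —
  {A,C,F}  = ᶜ of {B,D,E}
  {C,D,E}  = {D,E} ∪ {C,D}
  {A,B,C,F}  = ᶜ of {D,E}
  {A,B,E,F}  = ᶜ of {C,D}
  {B,C,D,E}  = {C,D} ∪ {B,D,E}
  — 10 sets.
Step 2 (7 new):
  {A,F}  = ᶜ of {B,C,D,E}
  {A,B,F}  = ᶜ of {C,D,E}
  {A,C,D,F}  = {C,D} ∪ {A,C,F}
  {A,B,C,D,F}  = {C,D} ∪ {A,B,C,F}
  {A,B,C,E,F}  = {A,C,F} ∪ {A,B,E,F}
  {A,B,D,E,F}  = {D,E} ∪ {A,B,E,F}
  {A,C,D,E,F}  = {C,D,E} ∪ {A,C,F}
  — 17 sets.
Step 3: 6 new —
  {B}  = ᶜ of {A,C,D,E,F}
  {C}  = ᶜ of {A,B,D,E,F}
  {D}  = ᶜ of {A,B,C,E,F}
  {E}  = ᶜ of {A,B,C,D,F}
  {B,E}  = ᶜ of {A,C,D,F}
  {A,D,E,F}  = {D,E} ∪ {A,F}
  — 23 sets.
Step 4. New:
  {B,C}  = ᶜ of {A,D,E,F}
  {B,D}  = {B} ∪ {D}
  {C,E}  = {E} ∪ {C}
  {A,D,F}  = {A,F} ∪ {D}
  {A,E,F}  = {A,F} ∪ {E}
  {B,C,D}  = {C,D} ∪ {B}
  {B,C,E}  = {B,E} ∪ {C}
  {A,B,D,F}  = {D} ∪ {A,B,F}
  {A,C,E,F}  = {A,C,F} ∪ {E}
  — 32 sets.
Step 5: already closed under ᶜ and ∪.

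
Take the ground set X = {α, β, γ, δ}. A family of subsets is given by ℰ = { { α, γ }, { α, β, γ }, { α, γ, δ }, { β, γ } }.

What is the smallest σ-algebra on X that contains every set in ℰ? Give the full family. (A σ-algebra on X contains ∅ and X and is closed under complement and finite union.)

|σ(ℰ)| = 16.  σ(ℰ) = { {}, { α }, { β }, { γ }, { δ }, { α, β }, { α, γ }, { α, δ }, { β, γ }, { β, δ }, { γ, δ }, { α, β, γ }, { α, β, δ }, { α, γ, δ }, { β, γ, δ }, X }

Derivation:
Start: ℰ ∪ {∅, X} = { {}, { α, γ }, { β, γ }, { α, β, γ }, { α, γ, δ }, X }.
Step 1: +4 →
  { β }  = X∖{ α, γ, δ }
  { δ }  = X∖{ α, β, γ }
  { α, δ }  = X∖{ β, γ }
  { β, δ }  = X∖{ α, γ }
  |family| = 10
Step 2 adds 2:
  { α, β, δ }  = { β } ∪ { α, δ }
  { β, γ, δ }  = { β, γ } ∪ { δ }
  |family| = 12
Step 3 (2 new):
  { α }  = X∖{ β, γ, δ }
  { γ }  = X∖{ α, β, δ }
  |family| = 14
Step 4: +2 →
  { α, β }  = { β } ∪ { α }
  { γ, δ }  = { γ } ∪ { δ }
  |family| = 16
Step 5: closed — nothing new.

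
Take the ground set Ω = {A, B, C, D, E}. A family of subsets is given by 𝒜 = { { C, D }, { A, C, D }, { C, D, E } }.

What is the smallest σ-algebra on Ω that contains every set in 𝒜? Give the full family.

|σ(𝒜)| = 16.  σ(𝒜) = { {  }, { A }, { B }, { E }, { A, B }, { A, E }, { B, E }, { C, D }, { A, B, E }, { A, C, D }, { B, C, D }, { C, D, E }, { A, B, C, D }, { A, C, D, E }, { B, C, D, E }, Ω }

Working:
Begin from { {  }, { C, D }, { A, C, D }, { C, D, E }, Ω } (that is, 𝒜 plus ∅ and Ω).
Step 1 (4 new):
  { A, B }  = { C, D, E }ᶜ
  { B, E }  = { A, C, D }ᶜ
  { A, B, E }  = { C, D }ᶜ
  { A, C, D, E }  = { C, D, E } ∪ { A, C, D }
  — 9 sets.
Step 2 adds 3:
  { B }  = { A, C, D, E }ᶜ
  { A, B, C, D }  = { C, D } ∪ { A, B }
  { B, C, D, E }  = { B, E } ∪ { C, D, E }
  — 12 sets.
Step 3. New:
  { A }  = { B, C, D, E }ᶜ
  { E }  = { A, B, C, D }ᶜ
  { B, C, D }  = { C, D } ∪ { B }
  — 15 sets.
Step 4 (1 new):
  { A, E }  = { B, C, D }ᶜ
  — 16 sets.
Step 5: no new sets; the family is a σ-algebra.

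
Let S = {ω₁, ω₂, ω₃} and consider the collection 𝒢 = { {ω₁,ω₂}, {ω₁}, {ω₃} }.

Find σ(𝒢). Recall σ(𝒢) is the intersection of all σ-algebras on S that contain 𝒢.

Start: 𝒢 ∪ {∅, S} = { {}, {ω₁}, {ω₃}, {ω₁,ω₂}, S }.
Pass 1: 2 new —
  {ω₁,ω₃}  = {ω₃} ∪ {ω₁}
  {ω₂,ω₃}  = ᶜ of {ω₁}
  [7 total]
Pass 2. New:
  {ω₂}  = ᶜ of {ω₁,ω₃}
  [8 total]
Pass 3 adds nothing — fixpoint reached.

|σ(𝒢)| = 8.  σ(𝒢) = { {}, {ω₁}, {ω₂}, {ω₃}, {ω₁,ω₂}, {ω₁,ω₃}, {ω₂,ω₃}, S }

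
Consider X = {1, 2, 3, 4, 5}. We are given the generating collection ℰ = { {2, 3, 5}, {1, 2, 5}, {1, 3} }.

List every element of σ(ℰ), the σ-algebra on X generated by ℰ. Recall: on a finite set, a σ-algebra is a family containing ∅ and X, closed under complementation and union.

Seed the family with ℰ together with ∅ and X: { {}, {1, 3}, {1, 2, 5}, {2, 3, 5}, X }.
Round 1. New:
  {1, 4}  = X∖{2, 3, 5}
  {3, 4}  = X∖{1, 2, 5}
  {2, 4, 5}  = X∖{1, 3}
  {1, 2, 3, 5}  = {1, 2, 5} ∪ {2, 3, 5}
  — 9 sets.
Round 2 (4 new):
  {4}  = X∖{1, 2, 3, 5}
  {1, 3, 4}  = {3, 4} ∪ {1, 4}
  {1, 2, 4, 5}  = {1, 2, 5} ∪ {1, 4}
  {2, 3, 4, 5}  = {3, 4} ∪ {2, 3, 5}
  — 13 sets.
Round 3: 3 new —
  {1}  = X∖{2, 3, 4, 5}
  {3}  = X∖{1, 2, 4, 5}
  {2, 5}  = X∖{1, 3, 4}
  — 16 sets.
Round 4 adds nothing — fixpoint reached.

Therefore σ(ℰ) = { {}, {1}, {3}, {4}, {1, 3}, {1, 4}, {2, 5}, {3, 4}, {1, 2, 5}, {1, 3, 4}, {2, 3, 5}, {2, 4, 5}, {1, 2, 3, 5}, {1, 2, 4, 5}, {2, 3, 4, 5}, X } (|σ(ℰ)| = 16).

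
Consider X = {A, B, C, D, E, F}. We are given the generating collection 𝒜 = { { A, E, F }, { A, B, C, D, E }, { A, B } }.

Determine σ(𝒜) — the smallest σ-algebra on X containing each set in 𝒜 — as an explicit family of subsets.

Begin from { {  }, { A, B }, { A, E, F }, { A, B, C, D, E }, X } (that is, 𝒜 plus ∅ and X).
Pass 1: 4 new —
  { F }  = complement { A, B, C, D, E }
  { B, C, D }  = complement { A, E, F }
  { A, B, E, F }  = { A, E, F } ∪ { A, B }
  { C, D, E, F }  = complement { A, B }
  (now 9)
Pass 2: 6 new —
  { C, D }  = complement { A, B, E, F }
  { A, B, F }  = { A, B } ∪ { F }
  { A, B, C, D }  = { B, C, D } ∪ { A, B }
  { B, C, D, F }  = { B, C, D } ∪ { F }
  { A, C, D, E, F }  = { C, D, E, F } ∪ { A, E, F }
  { B, C, D, E, F }  = { B, C, D } ∪ { C, D, E, F }
  (now 15)
Pass 3: +7 →
  { A }  = complement { B, C, D, E, F }
  { B }  = complement { A, C, D, E, F }
  { A, E }  = complement { B, C, D, F }
  { E, F }  = complement { A, B, C, D }
  { C, D, E }  = complement { A, B, F }
  { C, D, F }  = { C, D } ∪ { F }
  { A, B, C, D, F }  = { C, D } ∪ { A, B, F }
  (now 22)
Pass 4 (9 new):
  { E }  = complement { A, B, C, D, F }
  { A, F }  = { F } ∪ { A }
  { B, F }  = { B } ∪ { F }
  { A, B, E }  = complement { C, D, F }
  { A, C, D }  = { C, D } ∪ { A }
  { B, E, F }  = { E, F } ∪ { B }
  { A, C, D, E }  = { C, D, E } ∪ { A, E }
  { A, C, D, F }  = { C, D, F } ∪ { A }
  { B, C, D, E }  = { C, D, E } ∪ { B }
  (now 31)
Pass 5. New:
  { B, E }  = complement { A, C, D, F }
  (now 32)
Pass 6: already closed under ᶜ and ∪.

Therefore σ(𝒜) = { {  }, { A }, { B }, { E }, { F }, { A, B }, { A, E }, { A, F }, { B, E }, { B, F }, { C, D }, { E, F }, { A, B, E }, { A, B, F }, { A, C, D }, { A, E, F }, { B, C, D }, { B, E, F }, { C, D, E }, { C, D, F }, { A, B, C, D }, { A, B, E, F }, { A, C, D, E }, { A, C, D, F }, { B, C, D, E }, { B, C, D, F }, { C, D, E, F }, { A, B, C, D, E }, { A, B, C, D, F }, { A, C, D, E, F }, { B, C, D, E, F }, X } (|σ(𝒜)| = 32).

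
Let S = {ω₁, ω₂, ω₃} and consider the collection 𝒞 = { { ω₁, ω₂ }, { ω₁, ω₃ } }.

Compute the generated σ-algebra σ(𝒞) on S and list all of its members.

Answer: σ(𝒞) = { ∅, { ω₁ }, { ω₂ }, { ω₃ }, { ω₁, ω₂ }, { ω₁, ω₃ }, { ω₂, ω₃ }, S }

Trace:
Take S₀ = 𝒞 ∪ {∅, S} = { ∅, { ω₁, ω₂ }, { ω₁, ω₃ }, S }.
Step 1: 2 new —
  { ω₂ }  = S∖{ ω₁, ω₃ }
  { ω₃ }  = S∖{ ω₁, ω₂ }
  — 6 sets.
Step 2. New:
  { ω₂, ω₃ }  = { ω₃ } ∪ { ω₂ }
  — 7 sets.
Step 3 adds 1:
  { ω₁ }  = S∖{ ω₂, ω₃ }
  — 8 sets.
Step 4: stable.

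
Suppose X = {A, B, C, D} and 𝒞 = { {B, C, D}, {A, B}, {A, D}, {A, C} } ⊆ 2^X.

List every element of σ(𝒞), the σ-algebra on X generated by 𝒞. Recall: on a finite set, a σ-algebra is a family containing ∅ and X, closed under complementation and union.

Begin from { {}, {A, B}, {A, C}, {A, D}, {B, C, D}, X } (that is, 𝒞 plus ∅ and X).
Iteration 1 adds 7:
  {A}  = X∖{B, C, D}
  {B, C}  = X∖{A, D}
  {B, D}  = X∖{A, C}
  {C, D}  = X∖{A, B}
  {A, B, C}  = {A, B} ∪ {A, C}
  {A, B, D}  = {A, D} ∪ {A, B}
  {A, C, D}  = {A, D} ∪ {A, C}
  |family| = 13
Iteration 2. New:
  {B}  = X∖{A, C, D}
  {C}  = X∖{A, B, D}
  {D}  = X∖{A, B, C}
  |family| = 16
Iteration 3: no new sets; the family is a σ-algebra.

Therefore σ(𝒞) = { {}, {A}, {B}, {C}, {D}, {A, B}, {A, C}, {A, D}, {B, C}, {B, D}, {C, D}, {A, B, C}, {A, B, D}, {A, C, D}, {B, C, D}, X } (|σ(𝒞)| = 16).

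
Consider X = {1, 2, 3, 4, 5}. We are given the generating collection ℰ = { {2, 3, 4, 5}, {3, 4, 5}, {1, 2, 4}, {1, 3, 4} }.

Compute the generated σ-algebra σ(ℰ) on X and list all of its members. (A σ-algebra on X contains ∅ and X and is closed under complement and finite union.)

Answer: σ(ℰ) = { ∅, {1}, {2}, {3}, {4}, {5}, {1, 2}, {1, 3}, {1, 4}, {1, 5}, {2, 3}, {2, 4}, {2, 5}, {3, 4}, {3, 5}, {4, 5}, {1, 2, 3}, {1, 2, 4}, {1, 2, 5}, {1, 3, 4}, {1, 3, 5}, {1, 4, 5}, {2, 3, 4}, {2, 3, 5}, {2, 4, 5}, {3, 4, 5}, {1, 2, 3, 4}, {1, 2, 3, 5}, {1, 2, 4, 5}, {1, 3, 4, 5}, {2, 3, 4, 5}, X }

Working:
Begin from { ∅, {1, 2, 4}, {1, 3, 4}, {3, 4, 5}, {2, 3, 4, 5}, X } (that is, ℰ plus ∅ and X).
Round 1 adds 6:
  {1}  = complement {2, 3, 4, 5}
  {1, 2}  = complement {3, 4, 5}
  {2, 5}  = complement {1, 3, 4}
  {3, 5}  = complement {1, 2, 4}
  {1, 2, 3, 4}  = {1, 3, 4} ∪ {1, 2, 4}
  {1, 3, 4, 5}  = {3, 4, 5} ∪ {1, 3, 4}
  |family| = 12
Round 2: +7 →
  {2}  = complement {1, 3, 4, 5}
  {5}  = complement {1, 2, 3, 4}
  {1, 2, 5}  = {2, 5} ∪ {1, 2}
  {1, 3, 5}  = {3, 5} ∪ {1}
  {2, 3, 5}  = {2, 5} ∪ {3, 5}
  {1, 2, 3, 5}  = {1, 2} ∪ {3, 5}
  {1, 2, 4, 5}  = {2, 5} ∪ {1, 2, 4}
  |family| = 19
Round 3: +6 →
  {3}  = complement {1, 2, 4, 5}
  {4}  = complement {1, 2, 3, 5}
  {1, 4}  = complement {2, 3, 5}
  {1, 5}  = {5} ∪ {1}
  {2, 4}  = complement {1, 3, 5}
  {3, 4}  = complement {1, 2, 5}
  |family| = 25
Round 4 (7 new):
  {1, 3}  = {3} ∪ {1}
  {2, 3}  = {2} ∪ {3}
  {4, 5}  = {5} ∪ {4}
  {1, 2, 3}  = {1, 2} ∪ {3}
  {1, 4, 5}  = {5} ∪ {1, 4}
  {2, 3, 4}  = complement {1, 5}
  {2, 4, 5}  = {2, 5} ∪ {4}
  |family| = 32
Round 5: closed — nothing new.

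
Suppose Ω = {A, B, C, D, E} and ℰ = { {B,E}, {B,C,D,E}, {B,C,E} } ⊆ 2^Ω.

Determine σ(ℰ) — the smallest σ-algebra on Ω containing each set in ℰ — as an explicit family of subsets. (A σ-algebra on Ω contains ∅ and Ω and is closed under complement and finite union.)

|σ(ℰ)| = 16.  σ(ℰ) = { {}, {A}, {C}, {D}, {A,C}, {A,D}, {B,E}, {C,D}, {A,B,E}, {A,C,D}, {B,C,E}, {B,D,E}, {A,B,C,E}, {A,B,D,E}, {B,C,D,E}, Ω }

Working:
Start: ℰ ∪ {∅, Ω} = { {}, {B,E}, {B,C,E}, {B,C,D,E}, Ω }.
Step 1 (3 new):
  {A}  = {B,C,D,E}ᶜ
  {A,D}  = {B,C,E}ᶜ
  {A,C,D}  = {B,E}ᶜ
  |family| = 8
Step 2. New:
  {A,B,E}  = {B,E} ∪ {A}
  {A,B,C,E}  = {B,C,E} ∪ {A}
  {A,B,D,E}  = {B,E} ∪ {A,D}
  |family| = 11
Step 3. New:
  {C}  = {A,B,D,E}ᶜ
  {D}  = {A,B,C,E}ᶜ
  {C,D}  = {A,B,E}ᶜ
  |family| = 14
Step 4 (2 new):
  {A,C}  = {C} ∪ {A}
  {B,D,E}  = {B,E} ∪ {D}
  |family| = 16
Step 5: no new sets; the family is a σ-algebra.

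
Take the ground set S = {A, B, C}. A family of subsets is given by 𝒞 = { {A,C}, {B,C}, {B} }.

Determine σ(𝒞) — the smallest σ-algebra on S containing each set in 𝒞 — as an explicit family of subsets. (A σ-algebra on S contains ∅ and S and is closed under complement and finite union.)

σ(𝒞) = { {}, {A}, {B}, {C}, {A,B}, {A,C}, {B,C}, S }

Trace:
Initial family (5 sets): { {}, {B}, {A,C}, {B,C}, S }.
Round 1. New:
  {A}  = complement {B,C}
Round 2: 1 new —
  {A,B}  = {B} ∪ {A}
Round 3 adds 1:
  {C}  = complement {A,B}
Round 4 adds nothing — fixpoint reached.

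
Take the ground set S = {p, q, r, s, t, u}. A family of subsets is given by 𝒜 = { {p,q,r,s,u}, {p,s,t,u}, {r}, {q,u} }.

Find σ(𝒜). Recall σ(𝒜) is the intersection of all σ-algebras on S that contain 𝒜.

σ(𝒜) = { {}, {q}, {r}, {t}, {u}, {p,s}, {q,r}, {q,t}, {q,u}, {r,t}, {r,u}, {t,u}, {p,q,s}, {p,r,s}, {p,s,t}, {p,s,u}, {q,r,t}, {q,r,u}, {q,t,u}, {r,t,u}, {p,q,r,s}, {p,q,s,t}, {p,q,s,u}, {p,r,s,t}, {p,r,s,u}, {p,s,t,u}, {q,r,t,u}, {p,q,r,s,t}, {p,q,r,s,u}, {p,q,s,t,u}, {p,r,s,t,u}, S }

Working:
Seed the family with 𝒜 together with ∅ and S: { {}, {r}, {q,u}, {p,s,t,u}, {p,q,r,s,u}, S }.
Round 1 (6 new):
  {t}  = S∖{p,q,r,s,u}
  {q,r}  = S∖{p,s,t,u}
  {q,r,u}  = {r} ∪ {q,u}
  {p,r,s,t}  = S∖{q,u}
  {p,q,s,t,u}  = S∖{r}
  {p,r,s,t,u}  = {r} ∪ {p,s,t,u}
  |family| = 12
Round 2 (7 new):
  {q}  = S∖{p,r,s,t,u}
  {r,t}  = {t} ∪ {r}
  {p,s,t}  = S∖{q,r,u}
  {q,r,t}  = {t} ∪ {q,r}
  {q,t,u}  = {q,u} ∪ {t}
  {q,r,t,u}  = {q,r,u} ∪ {t}
  {p,q,r,s,t}  = {q,r} ∪ {p,r,s,t}
  |family| = 19
Round 3 (7 new):
  {u}  = S∖{p,q,r,s,t}
  {p,s}  = S∖{q,r,t,u}
  {q,t}  = {q} ∪ {t}
  {p,r,s}  = S∖{q,t,u}
  {p,s,u}  = S∖{q,r,t}
  {p,q,s,t}  = {q} ∪ {p,s,t}
  {p,q,s,u}  = S∖{r,t}
  |family| = 26
Round 4 (6 new):
  {r,u}  = S∖{p,q,s,t}
  {t,u}  = {u} ∪ {t}
  {p,q,s}  = {q} ∪ {p,s}
  {r,t,u}  = {u} ∪ {r,t}
  {p,q,r,s}  = {q} ∪ {p,r,s}
  {p,r,s,u}  = S∖{q,t}
  |family| = 32
Round 5: no new sets; the family is a σ-algebra.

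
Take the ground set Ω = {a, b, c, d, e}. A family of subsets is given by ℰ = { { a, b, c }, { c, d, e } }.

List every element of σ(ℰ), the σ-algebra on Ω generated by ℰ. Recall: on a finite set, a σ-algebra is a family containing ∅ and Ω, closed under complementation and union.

σ(ℰ) = { ∅, { c }, { a, b }, { d, e }, { a, b, c }, { c, d, e }, { a, b, d, e }, Ω }

Derivation:
Initial family (4 sets): { ∅, { a, b, c }, { c, d, e }, Ω }.
Round 1: +2 →
  { a, b }  = complement { c, d, e }
  { d, e }  = complement { a, b, c }
  — 6 sets.
Round 2 adds 1:
  { a, b, d, e }  = { d, e } ∪ { a, b }
  — 7 sets.
Round 3: +1 →
  { c }  = complement { a, b, d, e }
  — 8 sets.
Round 4: closed — nothing new.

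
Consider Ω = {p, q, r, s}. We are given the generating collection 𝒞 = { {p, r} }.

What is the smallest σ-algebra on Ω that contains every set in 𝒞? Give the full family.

Begin from { {}, {p, r}, Ω } (that is, 𝒞 plus ∅ and Ω).
Round 1: +1 →
  {q, s}  = complement {p, r}
  — 4 sets.
After Round 2 the family is unchanged; done.

σ(𝒞) = { {}, {p, r}, {q, s}, Ω }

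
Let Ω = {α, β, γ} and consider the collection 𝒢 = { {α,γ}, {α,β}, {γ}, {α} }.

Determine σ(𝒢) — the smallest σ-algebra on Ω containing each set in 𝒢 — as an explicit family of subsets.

σ(𝒢) = { ∅, {α}, {β}, {γ}, {α,β}, {α,γ}, {β,γ}, Ω }

Trace:
Start: 𝒢 ∪ {∅, Ω} = { ∅, {α}, {γ}, {α,β}, {α,γ}, Ω }.
Iteration 1: +2 →
  {β}  = Ω∖{α,γ}
  {β,γ}  = Ω∖{α}
Iteration 2: no new sets; the family is a σ-algebra.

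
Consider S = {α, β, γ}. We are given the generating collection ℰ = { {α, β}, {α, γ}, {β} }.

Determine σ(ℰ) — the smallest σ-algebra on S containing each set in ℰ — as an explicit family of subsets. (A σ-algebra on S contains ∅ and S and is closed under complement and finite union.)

|σ(ℰ)| = 8.  σ(ℰ) = { {}, {α}, {β}, {γ}, {α, β}, {α, γ}, {β, γ}, S }

Trace:
Initial family (5 sets): { {}, {β}, {α, β}, {α, γ}, S }.
Step 1 adds 1:
  {γ}  = ᶜ of {α, β}
  [6 total]
Step 2 (1 new):
  {β, γ}  = {γ} ∪ {β}
  [7 total]
Step 3 (1 new):
  {α}  = ᶜ of {β, γ}
  [8 total]
After Step 4 the family is unchanged; done.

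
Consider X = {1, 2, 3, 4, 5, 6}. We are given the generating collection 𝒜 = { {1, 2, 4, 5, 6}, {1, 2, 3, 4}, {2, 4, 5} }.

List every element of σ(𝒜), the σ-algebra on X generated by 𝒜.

Answer: σ(𝒜) = { {}, {1}, {3}, {5}, {6}, {1, 3}, {1, 5}, {1, 6}, {2, 4}, {3, 5}, {3, 6}, {5, 6}, {1, 2, 4}, {1, 3, 5}, {1, 3, 6}, {1, 5, 6}, {2, 3, 4}, {2, 4, 5}, {2, 4, 6}, {3, 5, 6}, {1, 2, 3, 4}, {1, 2, 4, 5}, {1, 2, 4, 6}, {1, 3, 5, 6}, {2, 3, 4, 5}, {2, 3, 4, 6}, {2, 4, 5, 6}, {1, 2, 3, 4, 5}, {1, 2, 3, 4, 6}, {1, 2, 4, 5, 6}, {2, 3, 4, 5, 6}, X }

Working:
Begin from { {}, {2, 4, 5}, {1, 2, 3, 4}, {1, 2, 4, 5, 6}, X } (that is, 𝒜 plus ∅ and X).
Iteration 1: 4 new —
  {3}  = X∖{1, 2, 4, 5, 6}
  {5, 6}  = X∖{1, 2, 3, 4}
  {1, 3, 6}  = X∖{2, 4, 5}
  {1, 2, 3, 4, 5}  = {1, 2, 3, 4} ∪ {2, 4, 5}
  [9 total]
Iteration 2: 6 new —
  {6}  = X∖{1, 2, 3, 4, 5}
  {3, 5, 6}  = {5, 6} ∪ {3}
  {1, 3, 5, 6}  = {5, 6} ∪ {1, 3, 6}
  {2, 3, 4, 5}  = {3} ∪ {2, 4, 5}
  {2, 4, 5, 6}  = {5, 6} ∪ {2, 4, 5}
  {1, 2, 3, 4, 6}  = {1, 3, 6} ∪ {1, 2, 3, 4}
  [15 total]
Iteration 3: +7 →
  {5}  = X∖{1, 2, 3, 4, 6}
  {1, 3}  = X∖{2, 4, 5, 6}
  {1, 6}  = X∖{2, 3, 4, 5}
  {2, 4}  = X∖{1, 3, 5, 6}
  {3, 6}  = {3} ∪ {6}
  {1, 2, 4}  = X∖{3, 5, 6}
  {2, 3, 4, 5, 6}  = {3} ∪ {2, 4, 5, 6}
  [22 total]
Iteration 4. New:
  {1}  = X∖{2, 3, 4, 5, 6}
  {3, 5}  = {5} ∪ {3}
  {1, 3, 5}  = {1, 3} ∪ {5}
  {1, 5, 6}  = {5, 6} ∪ {1, 6}
  {2, 3, 4}  = {2, 4} ∪ {3}
  {2, 4, 6}  = {2, 4} ∪ {6}
  {1, 2, 4, 5}  = X∖{3, 6}
  {1, 2, 4, 6}  = {1, 6} ∪ {2, 4}
  {2, 3, 4, 6}  = {2, 4} ∪ {3, 6}
  [31 total]
Iteration 5: +1 →
  {1, 5}  = X∖{2, 3, 4, 6}
  [32 total]
Iteration 6: already closed under ᶜ and ∪.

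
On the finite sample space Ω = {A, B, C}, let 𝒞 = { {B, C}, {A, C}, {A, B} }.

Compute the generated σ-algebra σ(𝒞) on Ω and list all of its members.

σ(𝒞) (8 sets): { {}, {A}, {B}, {C}, {A, B}, {A, C}, {B, C}, Ω }

Derivation:
Initial family (5 sets): { {}, {A, B}, {A, C}, {B, C}, Ω }.
Iteration 1. New:
  {A}  = ᶜ of {B, C}
  {B}  = ᶜ of {A, C}
  {C}  = ᶜ of {A, B}
After Iteration 2 the family is unchanged; done.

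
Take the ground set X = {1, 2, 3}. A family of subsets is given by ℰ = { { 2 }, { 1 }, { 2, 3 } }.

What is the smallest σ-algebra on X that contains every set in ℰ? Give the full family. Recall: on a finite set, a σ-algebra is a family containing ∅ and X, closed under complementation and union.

σ(ℰ) (8 sets): { ∅, { 1 }, { 2 }, { 3 }, { 1, 2 }, { 1, 3 }, { 2, 3 }, X }

Derivation:
Seed the family with ℰ together with ∅ and X: { ∅, { 1 }, { 2 }, { 2, 3 }, X }.
Step 1. New:
  { 1, 2 }  = { 2 } ∪ { 1 }
  { 1, 3 }  = ᶜ of { 2 }
  (now 7)
Step 2: +1 →
  { 3 }  = ᶜ of { 1, 2 }
  (now 8)
Step 3 adds nothing — fixpoint reached.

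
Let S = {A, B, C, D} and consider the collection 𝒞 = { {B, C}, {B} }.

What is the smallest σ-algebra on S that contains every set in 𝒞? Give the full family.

σ(𝒞) (8 sets): { {}, {B}, {C}, {A, D}, {B, C}, {A, B, D}, {A, C, D}, S }

Check:
Seed the family with 𝒞 together with ∅ and S: { {}, {B}, {B, C}, S }.
Round 1: +2 →
  {A, D}  = {B, C}ᶜ
  {A, C, D}  = {B}ᶜ
Round 2 adds 1:
  {A, B, D}  = {A, D} ∪ {B}
Round 3. New:
  {C}  = {A, B, D}ᶜ
Round 4 adds nothing — fixpoint reached.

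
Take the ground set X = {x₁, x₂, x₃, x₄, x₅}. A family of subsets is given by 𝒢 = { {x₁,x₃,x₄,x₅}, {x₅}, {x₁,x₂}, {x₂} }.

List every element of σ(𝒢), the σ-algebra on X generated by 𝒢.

Take S₀ = 𝒢 ∪ {∅, X} = { ∅, {x₂}, {x₅}, {x₁,x₂}, {x₁,x₃,x₄,x₅}, X }.
Iteration 1 adds 4:
  {x₂,x₅}  = {x₂} ∪ {x₅}
  {x₁,x₂,x₅}  = {x₁,x₂} ∪ {x₅}
  {x₃,x₄,x₅}  = X∖{x₁,x₂}
  {x₁,x₂,x₃,x₄}  = X∖{x₅}
  — 10 sets.
Iteration 2: 3 new —
  {x₃,x₄}  = X∖{x₁,x₂,x₅}
  {x₁,x₃,x₄}  = X∖{x₂,x₅}
  {x₂,x₃,x₄,x₅}  = {x₂,x₅} ∪ {x₃,x₄,x₅}
  — 13 sets.
Iteration 3: 2 new —
  {x₁}  = X∖{x₂,x₃,x₄,x₅}
  {x₂,x₃,x₄}  = {x₃,x₄} ∪ {x₂}
  — 15 sets.
Iteration 4. New:
  {x₁,x₅}  = X∖{x₂,x₃,x₄}
  — 16 sets.
Iteration 5: closed — nothing new.

|σ(𝒢)| = 16.  σ(𝒢) = { ∅, {x₁}, {x₂}, {x₅}, {x₁,x₂}, {x₁,x₅}, {x₂,x₅}, {x₃,x₄}, {x₁,x₂,x₅}, {x₁,x₃,x₄}, {x₂,x₃,x₄}, {x₃,x₄,x₅}, {x₁,x₂,x₃,x₄}, {x₁,x₃,x₄,x₅}, {x₂,x₃,x₄,x₅}, X }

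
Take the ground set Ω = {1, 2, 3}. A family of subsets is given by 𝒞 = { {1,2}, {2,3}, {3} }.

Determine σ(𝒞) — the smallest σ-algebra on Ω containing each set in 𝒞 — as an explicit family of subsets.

σ(𝒞) = { {}, {1}, {2}, {3}, {1,2}, {1,3}, {2,3}, Ω }

Working:
Start: 𝒞 ∪ {∅, Ω} = { {}, {3}, {1,2}, {2,3}, Ω }.
Step 1. New:
  {1}  = ᶜ of {2,3}
  |family| = 6
Step 2: +1 →
  {1,3}  = {3} ∪ {1}
  |family| = 7
Step 3. New:
  {2}  = ᶜ of {1,3}
  |family| = 8
Step 4: closed — nothing new.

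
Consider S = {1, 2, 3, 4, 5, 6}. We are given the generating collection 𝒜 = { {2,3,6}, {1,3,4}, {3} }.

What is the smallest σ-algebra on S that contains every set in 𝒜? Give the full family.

|σ(𝒜)| = 16.  σ(𝒜) = { {}, {3}, {5}, {1,4}, {2,6}, {3,5}, {1,3,4}, {1,4,5}, {2,3,6}, {2,5,6}, {1,2,4,6}, {1,3,4,5}, {2,3,5,6}, {1,2,3,4,6}, {1,2,4,5,6}, S }

Derivation:
Seed the family with 𝒜 together with ∅ and S: { {}, {3}, {1,3,4}, {2,3,6}, S }.
Round 1: +4 →
  {1,4,5}  = {2,3,6}ᶜ
  {2,5,6}  = {1,3,4}ᶜ
  {1,2,3,4,6}  = {1,3,4} ∪ {2,3,6}
  {1,2,4,5,6}  = {3}ᶜ
  |family| = 9
Round 2 adds 3:
  {5}  = {1,2,3,4,6}ᶜ
  {1,3,4,5}  = {1,4,5} ∪ {3}
  {2,3,5,6}  = {2,3,6} ∪ {2,5,6}
  |family| = 12
Round 3. New:
  {1,4}  = {2,3,5,6}ᶜ
  {2,6}  = {1,3,4,5}ᶜ
  {3,5}  = {3} ∪ {5}
  |family| = 15
Round 4 adds 1:
  {1,2,4,6}  = {3,5}ᶜ
  |family| = 16
Round 5: no new sets; the family is a σ-algebra.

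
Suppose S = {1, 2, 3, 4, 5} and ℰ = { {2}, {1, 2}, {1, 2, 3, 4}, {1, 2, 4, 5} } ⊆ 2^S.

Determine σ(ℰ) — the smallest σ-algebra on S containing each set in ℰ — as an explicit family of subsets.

Start: ℰ ∪ {∅, S} = { {}, {2}, {1, 2}, {1, 2, 3, 4}, {1, 2, 4, 5}, S }.
Iteration 1 (4 new):
  {3}  = complement {1, 2, 4, 5}
  {5}  = complement {1, 2, 3, 4}
  {3, 4, 5}  = complement {1, 2}
  {1, 3, 4, 5}  = complement {2}
  (now 10)
Iteration 2 adds 6:
  {2, 3}  = {2} ∪ {3}
  {2, 5}  = {2} ∪ {5}
  {3, 5}  = {5} ∪ {3}
  {1, 2, 3}  = {1, 2} ∪ {3}
  {1, 2, 5}  = {1, 2} ∪ {5}
  {2, 3, 4, 5}  = {3, 4, 5} ∪ {2}
  (now 16)
Iteration 3 (8 new):
  {1}  = complement {2, 3, 4, 5}
  {3, 4}  = complement {1, 2, 5}
  {4, 5}  = complement {1, 2, 3}
  {1, 2, 4}  = complement {3, 5}
  {1, 3, 4}  = complement {2, 5}
  {1, 4, 5}  = complement {2, 3}
  {2, 3, 5}  = {3} ∪ {2, 5}
  {1, 2, 3, 5}  = {3} ∪ {1, 2, 5}
  (now 24)
Iteration 4 (7 new):
  {4}  = complement {1, 2, 3, 5}
  {1, 3}  = {3} ∪ {1}
  {1, 4}  = complement {2, 3, 5}
  {1, 5}  = {5} ∪ {1}
  {1, 3, 5}  = {3, 5} ∪ {1}
  {2, 3, 4}  = {3, 4} ∪ {2}
  {2, 4, 5}  = {2, 5} ∪ {4, 5}
  (now 31)
Iteration 5 adds 1:
  {2, 4}  = complement {1, 3, 5}
  (now 32)
Iteration 6 adds nothing — fixpoint reached.

|σ(ℰ)| = 32.  σ(ℰ) = { {}, {1}, {2}, {3}, {4}, {5}, {1, 2}, {1, 3}, {1, 4}, {1, 5}, {2, 3}, {2, 4}, {2, 5}, {3, 4}, {3, 5}, {4, 5}, {1, 2, 3}, {1, 2, 4}, {1, 2, 5}, {1, 3, 4}, {1, 3, 5}, {1, 4, 5}, {2, 3, 4}, {2, 3, 5}, {2, 4, 5}, {3, 4, 5}, {1, 2, 3, 4}, {1, 2, 3, 5}, {1, 2, 4, 5}, {1, 3, 4, 5}, {2, 3, 4, 5}, S }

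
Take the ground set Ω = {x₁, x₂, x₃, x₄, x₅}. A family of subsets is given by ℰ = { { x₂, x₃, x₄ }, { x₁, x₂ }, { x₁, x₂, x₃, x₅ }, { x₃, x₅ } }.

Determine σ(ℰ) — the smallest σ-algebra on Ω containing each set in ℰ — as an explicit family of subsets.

Answer: σ(ℰ) = { {}, { x₁ }, { x₂ }, { x₃ }, { x₄ }, { x₅ }, { x₁, x₂ }, { x₁, x₃ }, { x₁, x₄ }, { x₁, x₅ }, { x₂, x₃ }, { x₂, x₄ }, { x₂, x₅ }, { x₃, x₄ }, { x₃, x₅ }, { x₄, x₅ }, { x₁, x₂, x₃ }, { x₁, x₂, x₄ }, { x₁, x₂, x₅ }, { x₁, x₃, x₄ }, { x₁, x₃, x₅ }, { x₁, x₄, x₅ }, { x₂, x₃, x₄ }, { x₂, x₃, x₅ }, { x₂, x₄, x₅ }, { x₃, x₄, x₅ }, { x₁, x₂, x₃, x₄ }, { x₁, x₂, x₃, x₅ }, { x₁, x₂, x₄, x₅ }, { x₁, x₃, x₄, x₅ }, { x₂, x₃, x₄, x₅ }, Ω }

Check:
Seed the family with ℰ together with ∅ and Ω: { {}, { x₁, x₂ }, { x₃, x₅ }, { x₂, x₃, x₄ }, { x₁, x₂, x₃, x₅ }, Ω }.
Iteration 1 adds 6:
  { x₄ }  = ᶜ of { x₁, x₂, x₃, x₅ }
  { x₁, x₅ }  = ᶜ of { x₂, x₃, x₄ }
  { x₁, x₂, x₄ }  = ᶜ of { x₃, x₅ }
  { x₃, x₄, x₅ }  = ᶜ of { x₁, x₂ }
  { x₁, x₂, x₃, x₄ }  = { x₂, x₃, x₄ } ∪ { x₁, x₂ }
  { x₂, x₃, x₄, x₅ }  = { x₂, x₃, x₄ } ∪ { x₃, x₅ }
  — 12 sets.
Iteration 2 (7 new):
  { x₁ }  = ᶜ of { x₂, x₃, x₄, x₅ }
  { x₅ }  = ᶜ of { x₁, x₂, x₃, x₄ }
  { x₁, x₂, x₅ }  = { x₁, x₂ } ∪ { x₁, x₅ }
  { x₁, x₃, x₅ }  = { x₁, x₅ } ∪ { x₃, x₅ }
  { x₁, x₄, x₅ }  = { x₁, x₅ } ∪ { x₄ }
  { x₁, x₂, x₄, x₅ }  = { x₁, x₂, x₄ } ∪ { x₁, x₅ }
  { x₁, x₃, x₄, x₅ }  = { x₃, x₄, x₅ } ∪ { x₁, x₅ }
  — 19 sets.
Iteration 3: 7 new —
  { x₂ }  = ᶜ of { x₁, x₃, x₄, x₅ }
  { x₃ }  = ᶜ of { x₁, x₂, x₄, x₅ }
  { x₁, x₄ }  = { x₄ } ∪ { x₁ }
  { x₂, x₃ }  = ᶜ of { x₁, x₄, x₅ }
  { x₂, x₄ }  = ᶜ of { x₁, x₃, x₅ }
  { x₃, x₄ }  = ᶜ of { x₁, x₂, x₅ }
  { x₄, x₅ }  = { x₅ } ∪ { x₄ }
  — 26 sets.
Iteration 4: +6 →
  { x₁, x₃ }  = { x₃ } ∪ { x₁ }
  { x₂, x₅ }  = { x₂ } ∪ { x₅ }
  { x₁, x₂, x₃ }  = ᶜ of { x₄, x₅ }
  { x₁, x₃, x₄ }  = { x₃, x₄ } ∪ { x₁, x₄ }
  { x₂, x₃, x₅ }  = ᶜ of { x₁, x₄ }
  { x₂, x₄, x₅ }  = { x₂ } ∪ { x₄, x₅ }
  — 32 sets.
Iteration 5: already closed under ᶜ and ∪.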